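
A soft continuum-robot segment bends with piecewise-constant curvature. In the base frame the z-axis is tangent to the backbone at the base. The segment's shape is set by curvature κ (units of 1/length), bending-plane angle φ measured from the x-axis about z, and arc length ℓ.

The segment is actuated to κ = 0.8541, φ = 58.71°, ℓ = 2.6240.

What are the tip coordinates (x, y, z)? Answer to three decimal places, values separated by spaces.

0.986 1.622 0.917

θ = κ·ℓ = 0.8541 × 2.6240 = 2.24116 rad
ρ = (1 − cos θ)/κ = (1 − -0.62127)/0.8541 = 1.89822
z = sin θ / κ = 0.78360/0.8541 = 0.91745
x = ρ cos φ = 1.89822 × cos(58.71°) = 0.98588
y = ρ sin φ = 1.89822 × sin(58.71°) = 1.62212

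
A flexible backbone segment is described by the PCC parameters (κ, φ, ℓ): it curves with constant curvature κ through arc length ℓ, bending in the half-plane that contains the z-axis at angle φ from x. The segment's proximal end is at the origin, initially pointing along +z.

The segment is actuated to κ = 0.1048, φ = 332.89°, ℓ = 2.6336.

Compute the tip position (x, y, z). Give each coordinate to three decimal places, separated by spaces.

0.321 -0.165 2.600

θ = κ·ℓ = 0.1048 × 2.6336 = 0.27600 rad
ρ = (1 − cos θ)/κ = (1 − 0.96215)/0.1048 = 0.36114
z = sin θ / κ = 0.27251/0.1048 = 2.60029
x = ρ cos φ = 0.36114 × cos(332.89°) = 0.32146
y = ρ sin φ = 0.36114 × sin(332.89°) = -0.16457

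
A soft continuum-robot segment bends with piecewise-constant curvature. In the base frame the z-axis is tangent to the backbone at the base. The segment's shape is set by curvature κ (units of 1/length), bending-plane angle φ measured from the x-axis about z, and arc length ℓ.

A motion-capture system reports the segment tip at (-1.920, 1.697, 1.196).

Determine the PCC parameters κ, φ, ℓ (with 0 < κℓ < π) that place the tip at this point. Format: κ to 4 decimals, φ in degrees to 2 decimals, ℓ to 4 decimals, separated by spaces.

ρ = √(x²+y²) = √(-1.920² + 1.697²) = 2.56246
φ = atan2(y, x) mod 360° = atan2(1.697, -1.920) = 138.5280°
|p|² = ρ² + z² = 2.56246² + 1.196² = 7.99663
κ = 2ρ / |p|² = 2×2.56246 / 7.99663 = 0.64089
θ = 2·atan2(ρ, z) = 2·atan2(2.56246, 1.196) = 2.26822 rad
ℓ = θ/κ = 2.26822/0.64089 = 3.53920

0.6409 138.53 3.5392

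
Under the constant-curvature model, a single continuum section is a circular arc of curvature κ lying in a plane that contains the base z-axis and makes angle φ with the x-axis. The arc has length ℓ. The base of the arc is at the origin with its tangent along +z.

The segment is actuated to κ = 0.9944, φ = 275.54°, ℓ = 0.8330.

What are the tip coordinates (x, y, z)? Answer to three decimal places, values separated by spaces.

0.031 -0.324 0.741

θ = κ·ℓ = 0.9944 × 0.8330 = 0.82834 rad
ρ = (1 − cos θ)/κ = (1 − 0.67610)/0.9944 = 0.32572
z = sin θ / κ = 0.73681/0.9944 = 0.74096
x = ρ cos φ = 0.32572 × cos(275.54°) = 0.03145
y = ρ sin φ = 0.32572 × sin(275.54°) = -0.32420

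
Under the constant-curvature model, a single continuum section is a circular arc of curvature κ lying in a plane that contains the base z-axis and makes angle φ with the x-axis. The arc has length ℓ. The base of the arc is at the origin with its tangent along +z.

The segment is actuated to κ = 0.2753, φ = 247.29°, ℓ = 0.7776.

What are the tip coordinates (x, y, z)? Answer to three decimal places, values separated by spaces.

θ = κ·ℓ = 0.2753 × 0.7776 = 0.21407 rad
ρ = (1 − cos θ)/κ = (1 − 0.97717)/0.2753 = 0.08291
z = sin θ / κ = 0.21244/0.2753 = 0.77167
x = ρ cos φ = 0.08291 × cos(247.29°) = -0.03201
y = ρ sin φ = 0.08291 × sin(247.29°) = -0.07649

-0.032 -0.076 0.772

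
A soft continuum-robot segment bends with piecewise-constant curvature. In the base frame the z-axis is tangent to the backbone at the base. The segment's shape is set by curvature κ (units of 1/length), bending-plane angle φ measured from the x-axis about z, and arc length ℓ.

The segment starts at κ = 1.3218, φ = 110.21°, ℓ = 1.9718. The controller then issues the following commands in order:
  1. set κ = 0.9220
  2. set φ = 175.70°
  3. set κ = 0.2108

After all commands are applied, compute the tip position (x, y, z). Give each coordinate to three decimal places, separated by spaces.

initial: κ=1.3218, φ=110.21°, ℓ=1.9718
cmd 1: set κ=0.9220 → (κ,φ,ℓ)=(0.9220,110.21°,1.9718) → tip=(-0.4664,1.2669,1.0516)
cmd 2: set φ=175.70° → (κ,φ,ℓ)=(0.9220,175.70°,1.9718) → tip=(-1.3462,0.1012,1.0516)
cmd 3: set κ=0.2108 → (κ,φ,ℓ)=(0.2108,175.70°,1.9718) → tip=(-0.4028,0.0303,1.9155)

-0.403 0.030 1.916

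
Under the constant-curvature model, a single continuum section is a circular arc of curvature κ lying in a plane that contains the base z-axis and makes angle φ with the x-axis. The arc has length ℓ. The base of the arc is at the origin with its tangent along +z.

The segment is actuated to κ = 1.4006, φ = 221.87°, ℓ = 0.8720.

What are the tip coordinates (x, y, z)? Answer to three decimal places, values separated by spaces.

θ = κ·ℓ = 1.4006 × 0.8720 = 1.22132 rad
ρ = (1 − cos θ)/κ = (1 − 0.34240)/1.4006 = 0.46951
z = sin θ / κ = 0.93955/1.4006 = 0.67082
x = ρ cos φ = 0.46951 × cos(221.87°) = -0.34963
y = ρ sin φ = 0.46951 × sin(221.87°) = -0.31337

-0.350 -0.313 0.671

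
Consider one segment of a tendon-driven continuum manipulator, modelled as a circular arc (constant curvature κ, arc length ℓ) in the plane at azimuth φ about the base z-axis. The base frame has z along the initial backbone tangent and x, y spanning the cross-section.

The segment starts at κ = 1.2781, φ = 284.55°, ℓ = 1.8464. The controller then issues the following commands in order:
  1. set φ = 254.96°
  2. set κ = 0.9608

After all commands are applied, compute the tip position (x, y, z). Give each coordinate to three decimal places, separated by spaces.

-0.325 -1.208 1.019

initial: κ=1.2781, φ=284.55°, ℓ=1.8464
cmd 1: set φ=254.96° → (κ,φ,ℓ)=(1.2781,254.96°,1.8464) → tip=(-0.3471,-1.2919,0.5512)
cmd 2: set κ=0.9608 → (κ,φ,ℓ)=(0.9608,254.96°,1.8464) → tip=(-0.3246,-1.2080,1.0194)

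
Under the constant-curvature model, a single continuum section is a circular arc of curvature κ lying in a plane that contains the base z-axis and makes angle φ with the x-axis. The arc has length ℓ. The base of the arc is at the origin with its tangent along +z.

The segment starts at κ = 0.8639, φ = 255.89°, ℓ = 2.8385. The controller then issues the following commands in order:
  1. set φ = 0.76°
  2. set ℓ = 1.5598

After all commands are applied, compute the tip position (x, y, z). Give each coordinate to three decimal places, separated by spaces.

0.901 0.012 1.129

initial: κ=0.8639, φ=255.89°, ℓ=2.8385
cmd 1: set φ=0.76° → (κ,φ,ℓ)=(0.8639,0.76°,2.8385) → tip=(2.0505,0.0272,0.7363)
cmd 2: set ℓ=1.5598 → (κ,φ,ℓ)=(0.8639,0.76°,1.5598) → tip=(0.9011,0.0120,1.1288)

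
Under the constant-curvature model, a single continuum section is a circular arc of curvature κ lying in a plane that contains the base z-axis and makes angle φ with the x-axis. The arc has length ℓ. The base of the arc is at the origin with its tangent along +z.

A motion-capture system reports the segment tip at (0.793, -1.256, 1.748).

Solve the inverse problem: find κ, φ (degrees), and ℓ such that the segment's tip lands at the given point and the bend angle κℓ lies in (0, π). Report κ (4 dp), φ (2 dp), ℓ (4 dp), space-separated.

ρ = √(x²+y²) = √(0.793² + -1.256²) = 1.48539
φ = atan2(y, x) mod 360° = atan2(-1.256, 0.793) = 302.2671°
|p|² = ρ² + z² = 1.48539² + 1.748² = 5.26189
κ = 2ρ / |p|² = 2×1.48539 / 5.26189 = 0.56458
θ = 2·atan2(ρ, z) = 2·atan2(1.48539, 1.748) = 1.40872 rad
ℓ = θ/κ = 1.40872/0.56458 = 2.49514

0.5646 302.27 2.4951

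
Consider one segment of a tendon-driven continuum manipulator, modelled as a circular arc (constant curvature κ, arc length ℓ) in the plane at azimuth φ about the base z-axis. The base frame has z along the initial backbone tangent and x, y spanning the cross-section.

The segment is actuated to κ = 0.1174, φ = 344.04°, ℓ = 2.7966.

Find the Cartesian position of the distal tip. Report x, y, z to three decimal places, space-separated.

θ = κ·ℓ = 0.1174 × 2.7966 = 0.32832 rad
ρ = (1 − cos θ)/κ = (1 − 0.94659)/0.1174 = 0.45498
z = sin θ / κ = 0.32245/0.1174 = 2.74663
x = ρ cos φ = 0.45498 × cos(344.04°) = 0.43744
y = ρ sin φ = 0.45498 × sin(344.04°) = -0.12510

0.437 -0.125 2.747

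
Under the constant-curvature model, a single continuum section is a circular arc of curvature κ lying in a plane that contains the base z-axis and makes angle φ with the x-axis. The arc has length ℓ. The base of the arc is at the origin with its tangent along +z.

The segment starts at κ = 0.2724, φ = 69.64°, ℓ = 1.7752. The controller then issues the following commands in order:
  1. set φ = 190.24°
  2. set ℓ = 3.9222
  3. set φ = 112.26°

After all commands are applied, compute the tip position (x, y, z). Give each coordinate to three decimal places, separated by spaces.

initial: κ=0.2724, φ=69.64°, ℓ=1.7752
cmd 1: set φ=190.24° → (κ,φ,ℓ)=(0.2724,190.24°,1.7752) → tip=(-0.4142,-0.0748,1.7068)
cmd 2: set ℓ=3.9222 → (κ,φ,ℓ)=(0.2724,190.24°,3.9222) → tip=(-1.8731,-0.3384,3.2175)
cmd 3: set φ=112.26° → (κ,φ,ℓ)=(0.2724,112.26°,3.9222) → tip=(-0.7210,1.7615,3.2175)

-0.721 1.762 3.217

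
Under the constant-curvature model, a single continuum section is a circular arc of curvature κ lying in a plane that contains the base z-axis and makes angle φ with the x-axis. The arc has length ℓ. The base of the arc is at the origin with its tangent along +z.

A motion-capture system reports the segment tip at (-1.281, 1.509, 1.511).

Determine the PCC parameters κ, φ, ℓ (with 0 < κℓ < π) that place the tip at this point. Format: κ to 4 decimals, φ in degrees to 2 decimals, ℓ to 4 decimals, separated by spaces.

ρ = √(x²+y²) = √(-1.281² + 1.509²) = 1.97940
φ = atan2(y, x) mod 360° = atan2(1.509, -1.281) = 130.3281°
|p|² = ρ² + z² = 1.97940² + 1.511² = 6.20116
κ = 2ρ / |p|² = 2×1.97940 / 6.20116 = 0.63840
θ = 2·atan2(ρ, z) = 2·atan2(1.97940, 1.511) = 1.83760 rad
ℓ = θ/κ = 1.83760/0.63840 = 2.87845

0.6384 130.33 2.8785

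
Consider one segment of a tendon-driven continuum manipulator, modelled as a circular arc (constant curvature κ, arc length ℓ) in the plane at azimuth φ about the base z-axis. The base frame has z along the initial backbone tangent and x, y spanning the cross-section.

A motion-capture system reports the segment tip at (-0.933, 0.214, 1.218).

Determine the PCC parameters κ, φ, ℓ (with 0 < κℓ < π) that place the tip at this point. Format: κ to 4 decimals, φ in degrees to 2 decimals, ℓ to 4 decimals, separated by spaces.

ρ = √(x²+y²) = √(-0.933² + 0.214²) = 0.95723
φ = atan2(y, x) mod 360° = atan2(0.214, -0.933) = 167.0817°
|p|² = ρ² + z² = 0.95723² + 1.218² = 2.39981
κ = 2ρ / |p|² = 2×0.95723 / 2.39981 = 0.79775
θ = 2·atan2(ρ, z) = 2·atan2(0.95723, 1.218) = 1.33217 rad
ℓ = θ/κ = 1.33217/0.79775 = 1.66990

0.7978 167.08 1.6699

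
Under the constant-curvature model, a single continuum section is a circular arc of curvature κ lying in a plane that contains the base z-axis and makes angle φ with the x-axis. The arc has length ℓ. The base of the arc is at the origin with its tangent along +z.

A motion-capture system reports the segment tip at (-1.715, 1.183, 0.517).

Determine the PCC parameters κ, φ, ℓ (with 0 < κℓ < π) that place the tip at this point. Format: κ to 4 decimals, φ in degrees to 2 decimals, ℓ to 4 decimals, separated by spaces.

0.9043 145.40 2.9362

ρ = √(x²+y²) = √(-1.715² + 1.183²) = 2.08344
φ = atan2(y, x) mod 360° = atan2(1.183, -1.715) = 145.4022°
|p|² = ρ² + z² = 2.08344² + 0.517² = 4.60800
κ = 2ρ / |p|² = 2×2.08344 / 4.60800 = 0.90427
θ = 2·atan2(ρ, z) = 2·atan2(2.08344, 0.517) = 2.65512 rad
ℓ = θ/κ = 2.65512/0.90427 = 2.93621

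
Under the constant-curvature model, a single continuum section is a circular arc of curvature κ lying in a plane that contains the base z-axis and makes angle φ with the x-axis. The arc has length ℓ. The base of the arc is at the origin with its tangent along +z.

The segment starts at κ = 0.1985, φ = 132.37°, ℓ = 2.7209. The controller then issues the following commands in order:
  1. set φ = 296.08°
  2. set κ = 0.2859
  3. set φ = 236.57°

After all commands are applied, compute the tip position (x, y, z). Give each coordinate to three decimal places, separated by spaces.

-0.554 -0.840 2.455

initial: κ=0.1985, φ=132.37°, ℓ=2.7209
cmd 1: set φ=296.08° → (κ,φ,ℓ)=(0.1985,296.08°,2.7209) → tip=(0.3153,-0.6441,2.5905)
cmd 2: set κ=0.2859 → (κ,φ,ℓ)=(0.2859,296.08°,2.7209) → tip=(0.4423,-0.9036,2.4547)
cmd 3: set φ=236.57° → (κ,φ,ℓ)=(0.2859,236.57°,2.7209) → tip=(-0.5542,-0.8396,2.4547)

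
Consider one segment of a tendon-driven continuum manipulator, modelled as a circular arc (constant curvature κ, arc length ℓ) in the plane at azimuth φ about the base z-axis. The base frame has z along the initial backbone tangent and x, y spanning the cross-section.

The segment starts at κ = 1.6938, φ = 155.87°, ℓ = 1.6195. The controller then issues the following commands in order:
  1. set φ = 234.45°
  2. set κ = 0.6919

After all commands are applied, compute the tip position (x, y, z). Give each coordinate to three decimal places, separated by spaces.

initial: κ=1.6938, φ=155.87°, ℓ=1.6195
cmd 1: set φ=234.45° → (κ,φ,ℓ)=(1.6938,234.45°,1.6195) → tip=(-0.6596,-0.9231,0.2291)
cmd 2: set κ=0.6919 → (κ,φ,ℓ)=(0.6919,234.45°,1.6195) → tip=(-0.4746,-0.6641,1.3012)

-0.475 -0.664 1.301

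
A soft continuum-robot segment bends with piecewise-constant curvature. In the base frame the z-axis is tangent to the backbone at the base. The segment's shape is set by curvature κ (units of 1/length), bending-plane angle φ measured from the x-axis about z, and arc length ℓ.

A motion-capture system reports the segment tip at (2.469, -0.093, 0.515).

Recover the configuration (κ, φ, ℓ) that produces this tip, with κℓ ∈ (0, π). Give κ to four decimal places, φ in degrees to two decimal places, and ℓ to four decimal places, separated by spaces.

ρ = √(x²+y²) = √(2.469² + -0.093²) = 2.47075
φ = atan2(y, x) mod 360° = atan2(-0.093, 2.469) = 357.8429°
|p|² = ρ² + z² = 2.47075² + 0.515² = 6.36983
κ = 2ρ / |p|² = 2×2.47075 / 6.36983 = 0.77577
θ = 2·atan2(ρ, z) = 2·atan2(2.47075, 0.515) = 2.73060 rad
ℓ = θ/κ = 2.73060/0.77577 = 3.51988

0.7758 357.84 3.5199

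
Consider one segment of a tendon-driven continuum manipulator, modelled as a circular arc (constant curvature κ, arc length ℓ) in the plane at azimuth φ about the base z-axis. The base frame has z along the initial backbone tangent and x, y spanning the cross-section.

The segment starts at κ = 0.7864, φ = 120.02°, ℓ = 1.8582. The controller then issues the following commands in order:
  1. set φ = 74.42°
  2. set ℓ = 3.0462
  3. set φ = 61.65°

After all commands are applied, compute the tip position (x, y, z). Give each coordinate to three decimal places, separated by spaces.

initial: κ=0.7864, φ=120.02°, ℓ=1.8582
cmd 1: set φ=74.42° → (κ,φ,ℓ)=(0.7864,74.42°,1.8582) → tip=(0.3042,1.0910,1.2640)
cmd 2: set ℓ=3.0462 → (κ,φ,ℓ)=(0.7864,74.42°,3.0462) → tip=(0.5923,2.1244,0.8631)
cmd 3: set φ=61.65° → (κ,φ,ℓ)=(0.7864,61.65°,3.0462) → tip=(1.0473,1.9409,0.8631)

1.047 1.941 0.863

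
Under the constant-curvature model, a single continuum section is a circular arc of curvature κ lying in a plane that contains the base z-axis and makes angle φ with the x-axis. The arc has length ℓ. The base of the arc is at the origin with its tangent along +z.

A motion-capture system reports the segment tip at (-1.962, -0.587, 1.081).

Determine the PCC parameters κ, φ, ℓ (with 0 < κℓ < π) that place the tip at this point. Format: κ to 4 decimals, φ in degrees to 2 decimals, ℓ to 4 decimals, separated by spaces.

ρ = √(x²+y²) = √(-1.962² + -0.587²) = 2.04793
φ = atan2(y, x) mod 360° = atan2(-0.587, -1.962) = 196.6564°
|p|² = ρ² + z² = 2.04793² + 1.081² = 5.36257
κ = 2ρ / |p|² = 2×2.04793 / 5.36257 = 0.76379
θ = 2·atan2(ρ, z) = 2·atan2(2.04793, 1.081) = 2.17023 rad
ℓ = θ/κ = 2.17023/0.76379 = 2.84142

0.7638 196.66 2.8414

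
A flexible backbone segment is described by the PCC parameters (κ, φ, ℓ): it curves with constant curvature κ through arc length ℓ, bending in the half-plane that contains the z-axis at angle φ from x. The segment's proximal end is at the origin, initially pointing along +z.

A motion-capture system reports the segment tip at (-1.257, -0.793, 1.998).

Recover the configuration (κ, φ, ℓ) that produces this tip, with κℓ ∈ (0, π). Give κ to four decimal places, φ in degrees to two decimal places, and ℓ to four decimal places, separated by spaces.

0.4794 212.25 2.6684

ρ = √(x²+y²) = √(-1.257² + -0.793²) = 1.48624
φ = atan2(y, x) mod 360° = atan2(-0.793, -1.257) = 212.2465°
|p|² = ρ² + z² = 1.48624² + 1.998² = 6.20090
κ = 2ρ / |p|² = 2×1.48624 / 6.20090 = 0.47936
θ = 2·atan2(ρ, z) = 2·atan2(1.48624, 1.998) = 1.27912 rad
ℓ = θ/κ = 1.27912/0.47936 = 2.66839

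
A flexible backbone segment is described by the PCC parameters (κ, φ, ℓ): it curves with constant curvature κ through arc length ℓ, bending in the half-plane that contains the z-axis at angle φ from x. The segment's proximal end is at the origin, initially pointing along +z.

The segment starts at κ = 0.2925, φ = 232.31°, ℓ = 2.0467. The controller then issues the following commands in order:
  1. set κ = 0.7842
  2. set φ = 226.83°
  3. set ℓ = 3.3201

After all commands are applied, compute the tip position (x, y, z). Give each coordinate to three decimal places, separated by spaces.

initial: κ=0.2925, φ=232.31°, ℓ=2.0467
cmd 1: set κ=0.7842 → (κ,φ,ℓ)=(0.7842,232.31°,2.0467) → tip=(-0.8063,-1.0436,1.2744)
cmd 2: set φ=226.83° → (κ,φ,ℓ)=(0.7842,226.83°,2.0467) → tip=(-0.9023,-0.9619,1.2744)
cmd 3: set ℓ=3.3201 → (κ,φ,ℓ)=(0.7842,226.83°,3.3201) → tip=(-1.6216,-1.7287,0.6534)

-1.622 -1.729 0.653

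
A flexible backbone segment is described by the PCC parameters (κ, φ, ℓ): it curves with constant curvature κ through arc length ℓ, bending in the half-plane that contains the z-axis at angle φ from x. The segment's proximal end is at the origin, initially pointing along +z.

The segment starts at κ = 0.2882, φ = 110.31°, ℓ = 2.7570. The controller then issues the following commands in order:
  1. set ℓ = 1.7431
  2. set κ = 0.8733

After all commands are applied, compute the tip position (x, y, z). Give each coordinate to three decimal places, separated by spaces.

-0.378 1.022 1.144

initial: κ=0.2882, φ=110.31°, ℓ=2.7570
cmd 1: set ℓ=1.7431 → (κ,φ,ℓ)=(0.2882,110.31°,1.7431) → tip=(-0.1488,0.4020,1.6707)
cmd 2: set κ=0.8733 → (κ,φ,ℓ)=(0.8733,110.31°,1.7431) → tip=(-0.3782,1.0218,1.1437)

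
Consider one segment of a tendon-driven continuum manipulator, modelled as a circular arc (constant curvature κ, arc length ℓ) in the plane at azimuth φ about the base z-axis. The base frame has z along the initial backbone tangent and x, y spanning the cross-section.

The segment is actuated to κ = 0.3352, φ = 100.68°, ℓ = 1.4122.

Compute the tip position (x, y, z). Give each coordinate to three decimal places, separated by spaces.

θ = κ·ℓ = 0.3352 × 1.4122 = 0.47337 rad
ρ = (1 − cos θ)/κ = (1 − 0.89004)/0.3352 = 0.32805
z = sin θ / κ = 0.45589/0.3352 = 1.36005
x = ρ cos φ = 0.32805 × cos(100.68°) = -0.06080
y = ρ sin φ = 0.32805 × sin(100.68°) = 0.32237

-0.061 0.322 1.360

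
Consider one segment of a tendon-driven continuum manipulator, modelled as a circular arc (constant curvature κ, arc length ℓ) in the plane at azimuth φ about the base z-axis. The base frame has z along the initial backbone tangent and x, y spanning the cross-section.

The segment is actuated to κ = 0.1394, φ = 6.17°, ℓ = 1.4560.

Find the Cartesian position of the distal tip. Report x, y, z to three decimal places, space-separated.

0.146 0.016 1.446

θ = κ·ℓ = 0.1394 × 1.4560 = 0.20297 rad
ρ = (1 − cos θ)/κ = (1 − 0.97947)/0.1394 = 0.14725
z = sin θ / κ = 0.20158/0.1394 = 1.44602
x = ρ cos φ = 0.14725 × cos(6.17°) = 0.14640
y = ρ sin φ = 0.14725 × sin(6.17°) = 0.01583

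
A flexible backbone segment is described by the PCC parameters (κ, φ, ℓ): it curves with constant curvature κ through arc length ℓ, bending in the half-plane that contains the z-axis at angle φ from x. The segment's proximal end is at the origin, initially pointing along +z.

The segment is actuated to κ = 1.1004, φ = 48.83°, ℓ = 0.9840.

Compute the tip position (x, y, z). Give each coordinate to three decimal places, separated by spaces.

θ = κ·ℓ = 1.1004 × 0.9840 = 1.08279 rad
ρ = (1 − cos θ)/κ = (1 − 0.46886)/1.1004 = 0.48268
z = sin θ / κ = 0.88327/1.1004 = 0.80268
x = ρ cos φ = 0.48268 × cos(48.83°) = 0.31774
y = ρ sin φ = 0.48268 × sin(48.83°) = 0.36334

0.318 0.363 0.803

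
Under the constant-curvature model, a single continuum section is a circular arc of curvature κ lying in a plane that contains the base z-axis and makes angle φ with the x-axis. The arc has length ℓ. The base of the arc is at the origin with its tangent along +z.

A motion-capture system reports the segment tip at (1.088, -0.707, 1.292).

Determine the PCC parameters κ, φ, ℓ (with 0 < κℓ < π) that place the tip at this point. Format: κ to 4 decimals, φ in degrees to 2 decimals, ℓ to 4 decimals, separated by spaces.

0.7740 326.98 2.0350

ρ = √(x²+y²) = √(1.088² + -0.707²) = 1.29753
φ = atan2(y, x) mod 360° = atan2(-0.707, 1.088) = 326.9835°
|p|² = ρ² + z² = 1.29753² + 1.292² = 3.35286
κ = 2ρ / |p|² = 2×1.29753 / 3.35286 = 0.77399
θ = 2·atan2(ρ, z) = 2·atan2(1.29753, 1.292) = 1.57507 rad
ℓ = θ/κ = 1.57507/0.77399 = 2.03501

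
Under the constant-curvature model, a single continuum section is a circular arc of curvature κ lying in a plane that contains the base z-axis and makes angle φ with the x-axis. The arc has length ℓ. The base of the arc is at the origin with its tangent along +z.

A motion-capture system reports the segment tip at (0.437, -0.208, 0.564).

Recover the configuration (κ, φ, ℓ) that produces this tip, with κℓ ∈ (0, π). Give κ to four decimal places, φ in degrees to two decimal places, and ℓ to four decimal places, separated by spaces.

1.7525 334.55 0.8093

ρ = √(x²+y²) = √(0.437² + -0.208²) = 0.48398
φ = atan2(y, x) mod 360° = atan2(-0.208, 0.437) = 334.5468°
|p|² = ρ² + z² = 0.48398² + 0.564² = 0.55233
κ = 2ρ / |p|² = 2×0.48398 / 0.55233 = 1.75249
θ = 2·atan2(ρ, z) = 2·atan2(0.48398, 0.564) = 1.41837 rad
ℓ = θ/κ = 1.41837/1.75249 = 0.80935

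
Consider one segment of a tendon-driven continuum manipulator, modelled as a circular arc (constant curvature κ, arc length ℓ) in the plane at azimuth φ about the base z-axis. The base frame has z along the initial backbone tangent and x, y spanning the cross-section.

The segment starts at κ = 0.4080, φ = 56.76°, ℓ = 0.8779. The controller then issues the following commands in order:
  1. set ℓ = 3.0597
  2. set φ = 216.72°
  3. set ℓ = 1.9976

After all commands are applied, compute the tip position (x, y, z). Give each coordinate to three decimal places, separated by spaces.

-0.617 -0.460 1.784

initial: κ=0.4080, φ=56.76°, ℓ=0.8779
cmd 1: set ℓ=3.0597 → (κ,φ,ℓ)=(0.4080,56.76°,3.0597) → tip=(0.9178,1.4004,2.3247)
cmd 2: set φ=216.72° → (κ,φ,ℓ)=(0.4080,216.72°,3.0597) → tip=(-1.3421,-1.0011,2.3247)
cmd 3: set ℓ=1.9976 → (κ,φ,ℓ)=(0.4080,216.72°,1.9976) → tip=(-0.6172,-0.4604,1.7837)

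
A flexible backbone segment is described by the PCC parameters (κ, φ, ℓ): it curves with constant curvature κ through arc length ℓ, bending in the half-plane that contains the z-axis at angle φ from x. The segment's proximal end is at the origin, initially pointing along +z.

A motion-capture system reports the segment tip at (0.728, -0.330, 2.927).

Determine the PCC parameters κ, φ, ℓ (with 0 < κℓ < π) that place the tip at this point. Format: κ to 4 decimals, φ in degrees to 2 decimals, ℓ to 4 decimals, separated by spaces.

0.1736 335.62 3.0704

ρ = √(x²+y²) = √(0.728² + -0.330²) = 0.79930
φ = atan2(y, x) mod 360° = atan2(-0.330, 0.728) = 335.6154°
|p|² = ρ² + z² = 0.79930² + 2.927² = 9.20621
κ = 2ρ / |p|² = 2×0.79930 / 9.20621 = 0.17364
θ = 2·atan2(ρ, z) = 2·atan2(0.79930, 2.927) = 0.53316 rad
ℓ = θ/κ = 0.53316/0.17364 = 3.07041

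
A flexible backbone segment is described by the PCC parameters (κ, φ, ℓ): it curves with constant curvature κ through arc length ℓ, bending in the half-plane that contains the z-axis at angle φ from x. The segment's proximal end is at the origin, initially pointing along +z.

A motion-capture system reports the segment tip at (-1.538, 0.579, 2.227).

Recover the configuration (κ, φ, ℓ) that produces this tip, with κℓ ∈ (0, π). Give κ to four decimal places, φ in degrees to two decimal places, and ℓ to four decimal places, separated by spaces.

0.4291 159.37 2.9633

ρ = √(x²+y²) = √(-1.538² + 0.579²) = 1.64338
φ = atan2(y, x) mod 360° = atan2(0.579, -1.538) = 159.3705°
|p|² = ρ² + z² = 1.64338² + 2.227² = 7.66021
κ = 2ρ / |p|² = 2×1.64338 / 7.66021 = 0.42907
θ = 2·atan2(ρ, z) = 2·atan2(1.64338, 2.227) = 1.27147 rad
ℓ = θ/κ = 1.27147/0.42907 = 2.96332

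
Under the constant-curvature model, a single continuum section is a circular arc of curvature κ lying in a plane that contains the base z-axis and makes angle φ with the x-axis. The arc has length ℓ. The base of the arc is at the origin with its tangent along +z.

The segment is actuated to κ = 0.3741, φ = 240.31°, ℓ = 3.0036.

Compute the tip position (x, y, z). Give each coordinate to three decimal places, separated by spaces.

-0.752 -1.318 2.410

θ = κ·ℓ = 0.3741 × 3.0036 = 1.12365 rad
ρ = (1 − cos θ)/κ = (1 − 0.43240)/0.3741 = 1.51725
z = sin θ / κ = 0.90168/0.3741 = 2.41027
x = ρ cos φ = 1.51725 × cos(240.31°) = -0.75150
y = ρ sin φ = 1.51725 × sin(240.31°) = -1.31806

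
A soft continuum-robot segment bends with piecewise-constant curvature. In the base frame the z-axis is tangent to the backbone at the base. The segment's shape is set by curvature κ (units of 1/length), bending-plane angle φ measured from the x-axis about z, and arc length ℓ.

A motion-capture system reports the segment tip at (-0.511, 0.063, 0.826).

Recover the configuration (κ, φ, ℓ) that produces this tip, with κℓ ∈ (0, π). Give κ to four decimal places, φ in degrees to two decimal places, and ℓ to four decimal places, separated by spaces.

1.0869 172.97 1.0256

ρ = √(x²+y²) = √(-0.511² + 0.063²) = 0.51487
φ = atan2(y, x) mod 360° = atan2(0.063, -0.511) = 172.9716°
|p|² = ρ² + z² = 0.51487² + 0.826² = 0.94737
κ = 2ρ / |p|² = 2×0.51487 / 0.94737 = 1.08695
θ = 2·atan2(ρ, z) = 2·atan2(0.51487, 0.826) = 1.11479 rad
ℓ = θ/κ = 1.11479/1.08695 = 1.02562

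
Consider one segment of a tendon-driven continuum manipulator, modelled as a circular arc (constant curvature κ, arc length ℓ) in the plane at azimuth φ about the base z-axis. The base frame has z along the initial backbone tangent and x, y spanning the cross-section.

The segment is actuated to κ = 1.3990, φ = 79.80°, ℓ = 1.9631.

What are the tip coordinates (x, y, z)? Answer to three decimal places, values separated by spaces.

θ = κ·ℓ = 1.3990 × 1.9631 = 2.74638 rad
ρ = (1 − cos θ)/κ = (1 − -0.92291)/1.3990 = 1.37449
z = sin θ / κ = 0.38501/1.3990 = 0.27520
x = ρ cos φ = 1.37449 × cos(79.80°) = 0.24340
y = ρ sin φ = 1.37449 × sin(79.80°) = 1.35277

0.243 1.353 0.275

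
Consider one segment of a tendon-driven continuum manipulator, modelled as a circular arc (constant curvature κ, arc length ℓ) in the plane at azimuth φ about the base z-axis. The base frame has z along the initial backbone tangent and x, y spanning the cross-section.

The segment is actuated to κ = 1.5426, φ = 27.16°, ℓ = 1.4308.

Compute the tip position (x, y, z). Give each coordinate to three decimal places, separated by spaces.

0.920 0.472 0.521

θ = κ·ℓ = 1.5426 × 1.4308 = 2.20715 rad
ρ = (1 − cos θ)/κ = (1 − -0.59427)/1.5426 = 1.03349
z = sin θ / κ = 0.80427/1.5426 = 0.52137
x = ρ cos φ = 1.03349 × cos(27.16°) = 0.91954
y = ρ sin φ = 1.03349 × sin(27.16°) = 0.47177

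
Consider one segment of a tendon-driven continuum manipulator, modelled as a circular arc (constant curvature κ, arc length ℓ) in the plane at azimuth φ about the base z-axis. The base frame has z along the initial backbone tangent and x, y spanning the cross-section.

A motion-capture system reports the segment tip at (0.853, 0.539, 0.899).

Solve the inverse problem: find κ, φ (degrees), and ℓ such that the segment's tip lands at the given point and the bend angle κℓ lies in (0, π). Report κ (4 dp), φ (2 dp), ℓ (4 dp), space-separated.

1.1050 32.29 1.5258

ρ = √(x²+y²) = √(0.853² + 0.539²) = 1.00902
φ = atan2(y, x) mod 360° = atan2(0.539, 0.853) = 32.2883°
|p|² = ρ² + z² = 1.00902² + 0.899² = 1.82633
κ = 2ρ / |p|² = 2×1.00902 / 1.82633 = 1.10497
θ = 2·atan2(ρ, z) = 2·atan2(1.00902, 0.899) = 1.68600 rad
ℓ = θ/κ = 1.68600/1.10497 = 1.52582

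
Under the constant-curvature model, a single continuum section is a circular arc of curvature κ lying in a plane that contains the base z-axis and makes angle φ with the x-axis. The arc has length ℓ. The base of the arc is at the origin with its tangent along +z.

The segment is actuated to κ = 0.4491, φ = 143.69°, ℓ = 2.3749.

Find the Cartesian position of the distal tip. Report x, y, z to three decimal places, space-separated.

-0.927 0.682 1.950

θ = κ·ℓ = 0.4491 × 2.3749 = 1.06657 rad
ρ = (1 − cos θ)/κ = (1 − 0.48313)/0.4491 = 1.15090
z = sin θ / κ = 0.87555/0.4491 = 1.94956
x = ρ cos φ = 1.15090 × cos(143.69°) = -0.92742
y = ρ sin φ = 1.15090 × sin(143.69°) = 0.68151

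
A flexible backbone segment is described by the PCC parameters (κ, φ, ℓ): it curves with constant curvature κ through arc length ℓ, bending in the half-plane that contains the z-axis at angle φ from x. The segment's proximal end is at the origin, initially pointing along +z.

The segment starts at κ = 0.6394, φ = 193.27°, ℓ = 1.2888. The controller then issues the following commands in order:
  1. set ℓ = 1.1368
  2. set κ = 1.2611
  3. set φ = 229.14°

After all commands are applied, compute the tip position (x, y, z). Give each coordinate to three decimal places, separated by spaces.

-0.448 -0.518 0.786

initial: κ=0.6394, φ=193.27°, ℓ=1.2888
cmd 1: set ℓ=1.1368 → (κ,φ,ℓ)=(0.6394,193.27°,1.1368) → tip=(-0.3847,-0.0907,1.0393)
cmd 2: set κ=1.2611 → (κ,φ,ℓ)=(1.2611,193.27°,1.1368) → tip=(-0.6662,-0.1571,0.7855)
cmd 3: set φ=229.14° → (κ,φ,ℓ)=(1.2611,229.14°,1.1368) → tip=(-0.4478,-0.5177,0.7855)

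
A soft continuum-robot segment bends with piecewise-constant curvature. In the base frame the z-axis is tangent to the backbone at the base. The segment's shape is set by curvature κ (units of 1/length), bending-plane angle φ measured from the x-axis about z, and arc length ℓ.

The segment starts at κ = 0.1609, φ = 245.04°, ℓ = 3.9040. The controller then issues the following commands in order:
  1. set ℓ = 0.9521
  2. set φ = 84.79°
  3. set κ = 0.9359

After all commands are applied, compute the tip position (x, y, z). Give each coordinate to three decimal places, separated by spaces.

initial: κ=0.1609, φ=245.04°, ℓ=3.9040
cmd 1: set ℓ=0.9521 → (κ,φ,ℓ)=(0.1609,245.04°,0.9521) → tip=(-0.0307,-0.0660,0.9484)
cmd 2: set φ=84.79° → (κ,φ,ℓ)=(0.1609,84.79°,0.9521) → tip=(0.0066,0.0725,0.9484)
cmd 3: set κ=0.9359 → (κ,φ,ℓ)=(0.9359,84.79°,0.9521) → tip=(0.0360,0.3952,0.8310)

0.036 0.395 0.831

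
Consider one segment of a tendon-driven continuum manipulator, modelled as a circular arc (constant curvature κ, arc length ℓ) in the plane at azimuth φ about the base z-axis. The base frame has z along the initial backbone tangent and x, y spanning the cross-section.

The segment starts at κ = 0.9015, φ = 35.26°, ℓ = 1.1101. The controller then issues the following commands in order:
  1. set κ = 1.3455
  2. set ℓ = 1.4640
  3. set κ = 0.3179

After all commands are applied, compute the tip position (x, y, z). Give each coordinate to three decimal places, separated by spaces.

initial: κ=0.9015, φ=35.26°, ℓ=1.1101
cmd 1: set κ=1.3455 → (κ,φ,ℓ)=(1.3455,35.26°,1.1101) → tip=(0.5601,0.3960,0.7410)
cmd 2: set ℓ=1.4640 → (κ,φ,ℓ)=(1.3455,35.26°,1.4640) → tip=(0.8426,0.5957,0.6848)
cmd 3: set κ=0.3179 → (κ,φ,ℓ)=(0.3179,35.26°,1.4640) → tip=(0.2732,0.1931,1.4117)

0.273 0.193 1.412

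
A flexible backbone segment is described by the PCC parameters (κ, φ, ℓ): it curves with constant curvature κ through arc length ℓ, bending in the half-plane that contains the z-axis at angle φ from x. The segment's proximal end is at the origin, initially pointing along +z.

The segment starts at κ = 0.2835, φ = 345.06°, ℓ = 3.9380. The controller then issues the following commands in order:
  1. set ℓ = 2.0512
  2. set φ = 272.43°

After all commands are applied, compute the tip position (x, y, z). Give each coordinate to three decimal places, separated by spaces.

0.025 -0.579 1.938

initial: κ=0.2835, φ=345.06°, ℓ=3.9380
cmd 1: set ℓ=2.0512 → (κ,φ,ℓ)=(0.2835,345.06°,2.0512) → tip=(0.5602,-0.1495,1.9375)
cmd 2: set φ=272.43° → (κ,φ,ℓ)=(0.2835,272.43°,2.0512) → tip=(0.0246,-0.5793,1.9375)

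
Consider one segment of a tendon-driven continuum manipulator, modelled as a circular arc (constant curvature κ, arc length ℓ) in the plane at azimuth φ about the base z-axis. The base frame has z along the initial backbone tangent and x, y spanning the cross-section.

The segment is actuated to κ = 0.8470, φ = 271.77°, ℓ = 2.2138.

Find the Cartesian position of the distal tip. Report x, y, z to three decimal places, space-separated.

θ = κ·ℓ = 0.8470 × 2.2138 = 1.87509 rad
ρ = (1 − cos θ)/κ = (1 − -0.29962)/0.8470 = 1.53438
z = sin θ / κ = 0.95406/0.8470 = 1.12640
x = ρ cos φ = 1.53438 × cos(271.77°) = 0.04739
y = ρ sin φ = 1.53438 × sin(271.77°) = -1.53365

0.047 -1.534 1.126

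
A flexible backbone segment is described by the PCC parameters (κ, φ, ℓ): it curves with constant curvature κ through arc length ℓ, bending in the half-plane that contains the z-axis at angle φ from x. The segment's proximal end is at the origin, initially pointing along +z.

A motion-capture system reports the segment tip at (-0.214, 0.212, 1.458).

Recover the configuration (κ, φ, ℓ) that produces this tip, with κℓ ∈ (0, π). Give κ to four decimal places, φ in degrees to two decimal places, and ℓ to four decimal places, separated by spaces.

ρ = √(x²+y²) = √(-0.214² + 0.212²) = 0.30123
φ = atan2(y, x) mod 360° = atan2(0.212, -0.214) = 135.2690°
|p|² = ρ² + z² = 0.30123² + 1.458² = 2.21650
κ = 2ρ / |p|² = 2×0.30123 / 2.21650 = 0.27181
θ = 2·atan2(ρ, z) = 2·atan2(0.30123, 1.458) = 0.40748 rad
ℓ = θ/κ = 0.40748/0.27181 = 1.49914

0.2718 135.27 1.4991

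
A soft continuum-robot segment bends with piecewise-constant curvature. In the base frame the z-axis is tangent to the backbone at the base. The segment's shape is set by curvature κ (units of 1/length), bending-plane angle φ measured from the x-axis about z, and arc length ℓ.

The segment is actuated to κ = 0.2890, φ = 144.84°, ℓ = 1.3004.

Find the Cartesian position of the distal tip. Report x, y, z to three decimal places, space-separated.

-0.197 0.139 1.270

θ = κ·ℓ = 0.2890 × 1.3004 = 0.37582 rad
ρ = (1 − cos θ)/κ = (1 − 0.93021)/0.2890 = 0.24149
z = sin θ / κ = 0.36703/0.2890 = 1.27000
x = ρ cos φ = 0.24149 × cos(144.84°) = -0.19743
y = ρ sin φ = 0.24149 × sin(144.84°) = 0.13907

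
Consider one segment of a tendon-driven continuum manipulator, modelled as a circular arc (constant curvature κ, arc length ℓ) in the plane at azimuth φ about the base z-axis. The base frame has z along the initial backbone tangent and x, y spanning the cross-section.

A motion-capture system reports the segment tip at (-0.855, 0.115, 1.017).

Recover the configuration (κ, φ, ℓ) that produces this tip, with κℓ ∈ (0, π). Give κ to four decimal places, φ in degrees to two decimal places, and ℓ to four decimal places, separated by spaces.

0.9701 172.34 1.4503

ρ = √(x²+y²) = √(-0.855² + 0.115²) = 0.86270
φ = atan2(y, x) mod 360° = atan2(0.115, -0.855) = 172.3395°
|p|² = ρ² + z² = 0.86270² + 1.017² = 1.77854
κ = 2ρ / |p|² = 2×0.86270 / 1.77854 = 0.97012
θ = 2·atan2(ρ, z) = 2·atan2(0.86270, 1.017) = 1.40699 rad
ℓ = θ/κ = 1.40699/0.97012 = 1.45032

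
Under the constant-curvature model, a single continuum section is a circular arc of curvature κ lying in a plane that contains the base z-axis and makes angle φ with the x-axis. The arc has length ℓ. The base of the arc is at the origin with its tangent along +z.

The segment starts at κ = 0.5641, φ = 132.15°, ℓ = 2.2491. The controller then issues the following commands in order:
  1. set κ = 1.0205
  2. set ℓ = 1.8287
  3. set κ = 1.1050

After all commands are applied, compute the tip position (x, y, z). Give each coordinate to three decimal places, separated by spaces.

-0.871 0.963 0.815

initial: κ=0.5641, φ=132.15°, ℓ=2.2491
cmd 1: set κ=1.0205 → (κ,φ,ℓ)=(1.0205,132.15°,2.2491) → tip=(-1.0934,1.2079,0.7338)
cmd 2: set ℓ=1.8287 → (κ,φ,ℓ)=(1.0205,132.15°,1.8287) → tip=(-0.8490,0.9380,0.9375)
cmd 3: set κ=1.1050 → (κ,φ,ℓ)=(1.1050,132.15°,1.8287) → tip=(-0.8714,0.9627,0.8149)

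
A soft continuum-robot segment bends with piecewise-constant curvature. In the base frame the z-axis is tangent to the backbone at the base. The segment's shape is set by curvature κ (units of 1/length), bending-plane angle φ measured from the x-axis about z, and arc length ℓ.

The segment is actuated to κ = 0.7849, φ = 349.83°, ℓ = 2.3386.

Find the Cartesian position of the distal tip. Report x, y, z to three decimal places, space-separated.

1.582 -0.284 1.230

θ = κ·ℓ = 0.7849 × 2.3386 = 1.83557 rad
ρ = (1 − cos θ)/κ = (1 − -0.26169)/0.7849 = 1.60745
z = sin θ / κ = 0.96515/0.7849 = 1.22965
x = ρ cos φ = 1.60745 × cos(349.83°) = 1.58219
y = ρ sin φ = 1.60745 × sin(349.83°) = -0.28383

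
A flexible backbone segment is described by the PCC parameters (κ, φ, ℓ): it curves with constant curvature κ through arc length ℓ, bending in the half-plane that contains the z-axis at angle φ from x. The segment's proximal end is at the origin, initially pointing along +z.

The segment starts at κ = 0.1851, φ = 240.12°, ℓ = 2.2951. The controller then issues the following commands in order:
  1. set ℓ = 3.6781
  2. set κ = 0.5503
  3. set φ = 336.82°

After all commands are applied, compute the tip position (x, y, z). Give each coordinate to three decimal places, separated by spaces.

initial: κ=0.1851, φ=240.12°, ℓ=2.2951
cmd 1: set ℓ=3.6781 → (κ,φ,ℓ)=(0.1851,240.12°,3.6781) → tip=(-0.6000,-1.0443,3.4005)
cmd 2: set κ=0.5503 → (κ,φ,ℓ)=(0.5503,240.12°,3.6781) → tip=(-1.3017,-2.2656,1.6337)
cmd 3: set φ=336.82° → (κ,φ,ℓ)=(0.5503,336.82°,3.6781) → tip=(2.4020,-1.0285,1.6337)

2.402 -1.029 1.634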